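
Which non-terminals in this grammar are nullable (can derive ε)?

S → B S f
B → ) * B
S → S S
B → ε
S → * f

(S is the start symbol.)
{ 'B' }

A non-terminal is nullable if it can derive ε (the empty string): either it has an ε-production, or it has a production whose right-hand side consists entirely of nullable non-terminals.

ε-productions: B → ε
So B is immediately nullable.
No further non-terminal can be added: every production for the remaining non-terminals contains a terminal or a non-nullable non-terminal.
Nullable = { 'B' }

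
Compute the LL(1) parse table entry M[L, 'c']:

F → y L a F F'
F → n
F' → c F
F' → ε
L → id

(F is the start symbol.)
Empty (error entry)

To find M[L, 'c'], we find productions for L where 'c' is in the predict set (PREDICT(N → α) = (FIRST(α) \ {ε}) ∪ (FOLLOW(N) if α ⇒* ε)).

L → id: PREDICT = { 'id' }

M[L, 'c'] is empty (no production applies)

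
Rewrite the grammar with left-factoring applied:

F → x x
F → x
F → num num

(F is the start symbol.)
Left-factoring transforms A → αβ₁ | αβ₂ into A → αA' and A' → β₁ | β₂
(α is the longest common prefix among the alternatives). Repeat until
no nonterminal has two alternatives with a common prefix.

Round 1: F has alternatives sharing prefix 'x'. Introduce F': F → x F'
  Add: F' → x
  Add: F' → ε

No remaining common prefixes — done.

Resulting grammar:
F → x F'
F' → x
F' → ε
F → num num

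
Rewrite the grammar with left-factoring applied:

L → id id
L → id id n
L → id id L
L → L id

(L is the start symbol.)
Left-factoring transforms A → αβ₁ | αβ₂ into A → αA' and A' → β₁ | β₂
(α is the longest common prefix among the alternatives). Repeat until
no nonterminal has two alternatives with a common prefix.

Round 1: L has alternatives sharing prefix 'id id'. Introduce L': L → id id L'
  Add: L' → ε
  Add: L' → n
  Add: L' → L

No remaining common prefixes — done.

Resulting grammar:
L → id id L'
L' → ε
L' → n
L' → L
L → L id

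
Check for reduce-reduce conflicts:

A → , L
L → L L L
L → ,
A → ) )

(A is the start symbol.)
A reduce-reduce conflict occurs when an LR(0) state has two complete items [A → α .] and [B → β .] — both call for a reduction, and with no lookahead the parser cannot choose between them.

Augment with A' → A and build the canonical LR(0) collection (I0 = CLOSURE({[A' → . A]}), then GOTO on every symbol after a dot until no new states appear). It has 9 states:
  I0: { [A → . ) )], [A → . , L], [A' → . A] }  — shift
  I1: { [A → ) . )] }  — shift
  I2: { [A → , . L], [L → . ,], [L → . L L L] }  — shift
  I3: { [A' → A .] }  — accept
  I4: { [L → , .] }  — reduce
  I5: { [A → , L .], [L → . ,], [L → . L L L], [L → L . L L] }  — shift, reduce
  I6: { [L → . ,], [L → . L L L], [L → L . L L], [L → L L . L] }  — shift
  I7: { [L → . ,], [L → . L L L], [L → L . L L], [L → L L . L], [L → L L L .] }  — shift, reduce
  I8: { [A → ) ) .] }  — reduce

No state contains more than one complete item.

Answer: No reduce-reduce conflicts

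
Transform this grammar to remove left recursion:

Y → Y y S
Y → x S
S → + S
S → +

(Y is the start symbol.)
Y is directly left-recursive. The standard transformation for
  A → A α₁ | ... | A α_m | β₁ | ... | β_n
is
  A  → β₁ A' | ... | β_n A'
  A' → α₁ A' | ... | α_m A' | ε

Y → x S becomes Y → x S Y'
Y → Y y S becomes Y' → y S Y'
Add Y' → ε

Productions for other non-terminals are unchanged:
  S → + S
  S → +

Resulting grammar:
Y → x S Y'
Y' → y S Y'
Y' → ε
S → + S
S → +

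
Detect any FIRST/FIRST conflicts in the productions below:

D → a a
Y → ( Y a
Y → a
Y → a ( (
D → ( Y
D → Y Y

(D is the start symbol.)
FIRST sets of the non-terminals at (or reachable through a nullable prefix from) the front of some alternative:
  FIRST(Y) = { '(', 'a' }

Productions for D:
  D → a a: FIRST = { 'a' }
  D → ( Y: FIRST = { '(' }
  D → Y Y: FIRST = { '(', 'a' }
Productions for Y:
  Y → ( Y a: FIRST = { '(' }
  Y → a: FIRST = { 'a' }
  Y → a ( (: FIRST = { 'a' }

Conflict for D: D → a a and D → Y Y
  Overlap: { 'a' }
Conflict for D: D → ( Y and D → Y Y
  Overlap: { '(' }
Conflict for Y: Y → a and Y → a ( (
  Overlap: { 'a' }

Answer: Yes. D → a a / D → Y Y on { 'a' }; D → '(' Y / D → Y Y on { '(' }; Y → a / Y → a '(' '(' on { 'a' }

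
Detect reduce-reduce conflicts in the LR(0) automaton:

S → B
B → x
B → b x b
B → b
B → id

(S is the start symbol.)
No reduce-reduce conflicts

A reduce-reduce conflict occurs when an LR(0) state has two complete items [A → α .] and [B → β .] — both call for a reduction, and with no lookahead the parser cannot choose between them.

Augment with S' → S and build the canonical LR(0) collection (I0 = CLOSURE({[S' → . S]}), then GOTO on every symbol after a dot until no new states appear). It has 8 states:
  I0: { [B → . b x b], [B → . b], [B → . id], [B → . x], [S → . B], [S' → . S] }  — shift
  I1: { [S → B .] }  — reduce
  I2: { [S' → S .] }  — accept
  I3: { [B → b . x b], [B → b .] }  — shift, reduce
  I4: { [B → id .] }  — reduce
  I5: { [B → x .] }  — reduce
  I6: { [B → b x . b] }  — shift
  I7: { [B → b x b .] }  — reduce

No state contains more than one complete item.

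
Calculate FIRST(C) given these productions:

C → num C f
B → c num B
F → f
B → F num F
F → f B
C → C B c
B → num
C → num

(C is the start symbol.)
{ 'num' }

To compute FIRST(C), examine every production with C on the left-hand side, reading each right-hand side left to right until a non-nullable symbol is reached.

From C → num C f:
  - num is a terminal: add 'num' and stop
From C → C B c:
  - C is the symbol being defined: contributes nothing new
    C is not nullable, so stop
From C → num:
  - num is a terminal: add 'num' and stop

Collecting: FIRST(C) = { 'num' }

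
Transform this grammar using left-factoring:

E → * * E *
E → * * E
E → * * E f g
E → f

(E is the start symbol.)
Left-factoring transforms A → αβ₁ | αβ₂ into A → αA' and A' → β₁ | β₂
(α is the longest common prefix among the alternatives). Repeat until
no nonterminal has two alternatives with a common prefix.

Round 1: E has alternatives sharing prefix '* * E'. Introduce E': E → * * E E'
  Add: E' → *
  Add: E' → ε
  Add: E' → f g

No remaining common prefixes — done.

Resulting grammar:
E → * * E E'
E' → *
E' → ε
E' → f g
E → f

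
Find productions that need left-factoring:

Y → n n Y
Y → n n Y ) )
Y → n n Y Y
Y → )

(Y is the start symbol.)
Left-factoring is needed when two productions for the same non-terminal
share a common prefix on the right-hand side.

Productions for Y:
  Y → n n Y
  Y → n n Y ) )
  Y → n n Y Y
  Y → )

Found common prefix 'n n Y' in productions for Y

Answer: Yes, Y has productions with common prefix 'n n Y'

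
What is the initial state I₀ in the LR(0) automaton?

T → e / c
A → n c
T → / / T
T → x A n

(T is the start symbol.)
First, augment the grammar with T' → T
I₀ = CLOSURE({ [T' → . T] }):
  [T' → . T] has the dot before T: add [T → . e / c], [T → . / / T], [T → . x A n]
No further items can be added.

I₀ = { [T → . / / T], [T → . e / c], [T → . x A n], [T' → . T] }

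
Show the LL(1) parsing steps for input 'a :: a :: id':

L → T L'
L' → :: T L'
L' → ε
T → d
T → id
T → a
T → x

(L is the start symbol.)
LL(1) parsing maintains a stack (initially the start symbol over $) and the input. At each step: if the stack top is a terminal, match it against the current input token; if it is a non-terminal N, replace it with the RHS of M[N, lookahead] (the unique production whose predict set contains the lookahead).

Stack is shown with the top on the left.

Stack      Input           Action
---------------------------------
L $        a :: a :: id $  output L → T L'
T L' $     a :: a :: id $  output T → a
a L' $     a :: a :: id $  match 'a'
L' $       :: a :: id $    output L' → :: T L'
:: T L' $  :: a :: id $    match '::'
T L' $     a :: id $       output T → a
a L' $     a :: id $       match 'a'
L' $       :: id $         output L' → :: T L'
:: T L' $  :: id $         match '::'
T L' $     id $            output T → id
id L' $    id $            match 'id'
L' $       $               output L' → ε
$          $               accept

The string is accepted.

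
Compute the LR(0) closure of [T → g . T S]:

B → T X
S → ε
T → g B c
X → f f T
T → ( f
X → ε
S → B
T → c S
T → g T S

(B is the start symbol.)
To compute CLOSURE, for each item [A → α.Bβ] where B is a non-terminal, add [B → .γ] for all productions B → γ; repeat for the newly added items until nothing changes.

Start with: [T → g . T S]
  [T → g . T S] has the dot before T: add [T → . g B c], [T → . ( f], [T → . c S], [T → . g T S]
No further items can be added.

CLOSURE = { [T → . ( f], [T → . c S], [T → . g B c], [T → . g T S], [T → g . T S] }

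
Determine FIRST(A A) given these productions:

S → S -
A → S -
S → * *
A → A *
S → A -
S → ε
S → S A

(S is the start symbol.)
{ '*', '-' }

FIRST sets of the non-terminals involved (from the grammar, by fixed-point iteration):
  FIRST(A) = { '*', '-' }

To compute FIRST(A A), process the symbols left to right:
Symbol A is a non-terminal. Add FIRST(A) \ {ε} = { '*', '-' }
A is not nullable (ε ∉ FIRST(A)), so stop here.
FIRST(A A) = { '*', '-' }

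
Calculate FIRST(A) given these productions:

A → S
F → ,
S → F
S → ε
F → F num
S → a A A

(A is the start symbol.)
{ ',', 'a', ε }

To compute FIRST(A), examine every production with A on the left-hand side, reading each right-hand side left to right until a non-nullable symbol is reached.

FIRST sets of the other non-terminals involved (by the same procedure, iterated to a fixed point):
  FIRST(S) = { ',', 'a', ε }

From A → S:
  - S is a non-terminal: add FIRST(S) \ {ε} = { ',', 'a' }
    S is nullable and nothing follows, so the whole right-hand side can vanish: ε ∈ FIRST(A)

Collecting: FIRST(A) = { ',', 'a', ε }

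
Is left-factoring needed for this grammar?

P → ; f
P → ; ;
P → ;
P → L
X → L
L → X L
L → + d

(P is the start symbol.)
Left-factoring is needed when two productions for the same non-terminal
share a common prefix on the right-hand side.

Productions for P:
  P → ; f
  P → ; ;
  P → ;
  P → L
Productions for L:
  L → X L
  L → + d

Found common prefix ';' in productions for P

Answer: Yes, P has productions with common prefix ';'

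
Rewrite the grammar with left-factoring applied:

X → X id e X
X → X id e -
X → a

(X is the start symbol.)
X → X id e X'
X' → X
X' → -
X → a

Left-factoring transforms A → αβ₁ | αβ₂ into A → αA' and A' → β₁ | β₂
(α is the longest common prefix among the alternatives). Repeat until
no nonterminal has two alternatives with a common prefix.

Round 1: X has alternatives sharing prefix 'X id e'. Introduce X': X → X id e X'
  Add: X' → X
  Add: X' → -

No remaining common prefixes — done.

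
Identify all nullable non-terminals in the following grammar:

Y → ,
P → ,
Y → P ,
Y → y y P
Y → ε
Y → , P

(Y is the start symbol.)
{ 'Y' }

ε-productions: Y → ε
So Y is immediately nullable.
No further non-terminal can be added: every production for the remaining non-terminals contains a terminal or a non-nullable non-terminal.
Nullable = { 'Y' }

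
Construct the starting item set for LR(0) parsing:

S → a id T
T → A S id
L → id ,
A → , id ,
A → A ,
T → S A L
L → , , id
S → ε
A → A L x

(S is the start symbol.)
{ [S → . a id T], [S → .], [S' → . S] }

First, augment the grammar with S' → S
I₀ = CLOSURE({ [S' → . S] }):
  [S' → . S] has the dot before S: add [S → . a id T], [S → .]
No further items can be added.

I₀ = { [S → . a id T], [S → .], [S' → . S] }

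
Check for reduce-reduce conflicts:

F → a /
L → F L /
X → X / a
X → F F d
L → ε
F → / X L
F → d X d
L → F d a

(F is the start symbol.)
No reduce-reduce conflicts

Augment with F' → F and build the canonical LR(0) collection (I0 = CLOSURE({[F' → . F]}), then GOTO on every symbol after a dot until no new states appear). It has 22 states:
  I0: { [F → . / X L], [F → . a /], [F → . d X d], [F' → . F] }  — shift
  I1: { [F → . / X L], [F → . a /], [F → . d X d], [F → / . X L], [X → . F F d], [X → . X / a] }  — shift
  I2: { [F' → F .] }  — accept
  I3: { [F → a . /] }  — shift
  I4: { [F → . / X L], [F → . a /], [F → . d X d], [F → d . X d], [X → . F F d], [X → . X / a] }  — shift
  I5: { [F → . / X L], [F → . a /], [F → . d X d], [X → F . F d] }  — shift
  I6: { [F → d X . d], [X → X . / a] }  — shift
  I7: { [X → X / . a] }  — shift
  I8: { [F → d X d .] }  — reduce
  I9: { [X → X / a .] }  — reduce
  I10: { [X → F F . d] }  — shift
  I11: { [X → F F d .] }  — reduce
  I12: { [F → a / .] }  — reduce
  I13: { [F → . / X L], [F → . a /], [F → . d X d], [F → / X . L], [L → . F L /], [L → . F d a], [L → .], [X → X . / a] }  — shift, reduce
  I14: { [F → . / X L], [F → . a /], [F → . d X d], [F → / . X L], [X → . F F d], [X → . X / a], [X → X / . a] }  — shift
  I15: { [F → . / X L], [F → . a /], [F → . d X d], [L → . F L /], [L → . F d a], [L → .], [L → F . L /], [L → F . d a] }  — shift, reduce
  I16: { [F → / X L .] }  — reduce
  I17: { [L → F L . /] }  — shift
  I18: { [F → . / X L], [F → . a /], [F → . d X d], [F → d . X d], [L → F d . a], [X → . F F d], [X → . X / a] }  — shift
  I19: { [F → a . /], [L → F d a .] }  — shift, reduce
  I20: { [L → F L / .] }  — reduce
  I21: { [F → a . /], [X → X / a .] }  — shift, reduce

No state contains more than one complete item.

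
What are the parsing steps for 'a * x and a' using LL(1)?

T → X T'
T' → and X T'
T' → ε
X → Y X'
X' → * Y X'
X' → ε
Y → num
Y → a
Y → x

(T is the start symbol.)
Stack is shown with the top on the left.

Stack        Input          Action
----------------------------------
T $          a * x and a $  output T → X T'
X T' $       a * x and a $  output X → Y X'
Y X' T' $    a * x and a $  output Y → a
a X' T' $    a * x and a $  match 'a'
X' T' $      * x and a $    output X' → * Y X'
* Y X' T' $  * x and a $    match '*'
Y X' T' $    x and a $      output Y → x
x X' T' $    x and a $      match 'x'
X' T' $      and a $        output X' → ε
T' $         and a $        output T' → and X T'
and X T' $   and a $        match 'and'
X T' $       a $            output X → Y X'
Y X' T' $    a $            output Y → a
a X' T' $    a $            match 'a'
X' T' $      $              output X' → ε
T' $         $              output T' → ε
$            $              accept

The string is accepted.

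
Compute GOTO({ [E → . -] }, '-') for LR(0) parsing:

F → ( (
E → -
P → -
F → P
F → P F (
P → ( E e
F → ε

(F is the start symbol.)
{ [E → - .] }

GOTO(I, '-') = CLOSURE({ [A → αX.β] : [A → α.Xβ] ∈ I, X = '-' })

Items with dot before '-', with the dot advanced:
  [E → . -] → [E → - .]
Closure adds nothing (no advanced item has the dot before a non-terminal).

GOTO = { [E → - .] }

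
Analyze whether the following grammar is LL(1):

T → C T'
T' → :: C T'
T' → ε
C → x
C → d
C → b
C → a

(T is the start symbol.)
Yes, the grammar is LL(1).

A grammar is LL(1) if for each non-terminal N with multiple productions, the predict sets of those productions are pairwise disjoint, where PREDICT(N → α) = (FIRST(α) \ {ε}) ∪ (FOLLOW(N) if α ⇒* ε).

Relevant sets:
  FOLLOW(T') = { $ }

For T':
  PREDICT(T' → :: C T') = { '::' }
  PREDICT(T' → ε) = { $ }
For C:
  PREDICT(C → x) = { 'x' }
  PREDICT(C → d) = { 'd' }
  PREDICT(C → b) = { 'b' }
  PREDICT(C → a) = { 'a' }
T has a single production, so nothing to check there.

All predict sets are disjoint. The grammar IS LL(1).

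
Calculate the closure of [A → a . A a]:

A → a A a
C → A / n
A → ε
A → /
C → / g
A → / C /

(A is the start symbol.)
{ [A → . / C /], [A → . /], [A → . a A a], [A → .], [A → a . A a] }

To compute CLOSURE, for each item [A → α.Bβ] where B is a non-terminal, add [B → .γ] for all productions B → γ; repeat for the newly added items until nothing changes.

Start with: [A → a . A a]
  [A → a . A a] has the dot before A: add [A → . a A a], [A → .], [A → . /], [A → . / C /]
No further items can be added.

CLOSURE = { [A → . / C /], [A → . /], [A → . a A a], [A → .], [A → a . A a] }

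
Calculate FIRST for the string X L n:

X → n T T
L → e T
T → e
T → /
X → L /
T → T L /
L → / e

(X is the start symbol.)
FIRST sets of the non-terminals involved (from the grammar, by fixed-point iteration):
  FIRST(X) = { '/', 'e', 'n' }

To compute FIRST(X L n), process the symbols left to right:
Symbol X is a non-terminal. Add FIRST(X) \ {ε} = { '/', 'e', 'n' }
X is not nullable (ε ∉ FIRST(X)), so stop here.
FIRST(X L n) = { '/', 'e', 'n' }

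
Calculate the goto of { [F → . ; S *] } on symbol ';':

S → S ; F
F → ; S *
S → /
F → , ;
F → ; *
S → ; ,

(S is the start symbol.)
{ [F → ; . S *], [S → . /], [S → . ; ,], [S → . S ; F] }

GOTO(I, ';') = CLOSURE({ [A → αX.β] : [A → α.Xβ] ∈ I, X = ';' })

Items with dot before ';', with the dot advanced:
  [F → . ; S *] → [F → ; . S *]
Closure of the advanced items:
  [F → ; . S *] has the dot before S: add [S → . S ; F], [S → . /], [S → . ; ,]

GOTO = { [F → ; . S *], [S → . /], [S → . ; ,], [S → . S ; F] }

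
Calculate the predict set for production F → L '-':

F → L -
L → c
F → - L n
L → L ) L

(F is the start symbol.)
{ 'c' }

PREDICT(F → L '-') = (FIRST(RHS) \ {ε}) ∪ (FOLLOW(F) if ε ∈ FIRST(RHS), i.e. RHS ⇒* ε)
FIRST(L) = { 'c' }
FIRST(L '-') = { 'c' }
ε ∉ FIRST(L '-'), so FOLLOW(F) is not added.
PREDICT(F → L '-') = { 'c' }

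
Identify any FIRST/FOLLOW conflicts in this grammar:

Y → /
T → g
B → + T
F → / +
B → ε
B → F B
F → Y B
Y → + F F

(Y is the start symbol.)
A FIRST/FOLLOW conflict occurs when a non-terminal N has a nullable alternative N → β (β ⇒* ε) and another alternative N → α with FIRST(α) ∩ FOLLOW(N) ≠ ∅: on such a lookahead the parser cannot decide between expanding α and letting N vanish via β.

Nullable non-terminals: B.
FIRST sets used below: FIRST(F) = { '+', '/' }

B: nullable alternative(s) B → ε; FOLLOW(B) = { $, '+', '/' }
  B → + T: FIRST \ {ε} = { '+' } — overlaps FOLLOW(B) on { '+' }: CONFLICT
  B → ε: FIRST \ {ε} = { } — this is the only nullable alternative, skip
  B → F B: FIRST \ {ε} = { '+', '/' } — overlaps FOLLOW(B) on { '+', '/' }: CONFLICT

F, T, Y have no nullable alternative, so no FIRST/FOLLOW check is needed there.

So the grammar has 2 FIRST/FOLLOW conflicts (marked CONFLICT above).

Answer: Yes. B → '+' T with FOLLOW(B) on { '+' }; B → F B with FOLLOW(B) on { '+', '/' }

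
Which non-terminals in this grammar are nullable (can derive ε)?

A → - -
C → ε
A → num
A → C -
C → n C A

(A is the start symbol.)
{ 'C' }

A non-terminal is nullable if it can derive ε (the empty string): either it has an ε-production, or it has a production whose right-hand side consists entirely of nullable non-terminals.

ε-productions: C → ε
So C is immediately nullable.
No further non-terminal can be added: every production for the remaining non-terminals contains a terminal or a non-nullable non-terminal.
Nullable = { 'C' }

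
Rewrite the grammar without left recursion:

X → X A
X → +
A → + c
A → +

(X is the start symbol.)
X is directly left-recursive. The standard transformation for
  A → A α₁ | ... | A α_m | β₁ | ... | β_n
is
  A  → β₁ A' | ... | β_n A'
  A' → α₁ A' | ... | α_m A' | ε

X → + becomes X → + X'
X → X A becomes X' → A X'
Add X' → ε

Productions for other non-terminals are unchanged:
  A → + c
  A → +

Resulting grammar:
X → + X'
X' → A X'
X' → ε
A → + c
A → +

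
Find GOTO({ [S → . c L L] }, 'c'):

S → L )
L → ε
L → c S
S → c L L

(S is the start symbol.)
GOTO(I, 'c') = CLOSURE({ [A → αX.β] : [A → α.Xβ] ∈ I, X = 'c' })

Items with dot before 'c', with the dot advanced:
  [S → . c L L] → [S → c . L L]
Closure of the advanced items:
  [S → c . L L] has the dot before L: add [L → .], [L → . c S]

GOTO = { [L → . c S], [L → .], [S → c . L L] }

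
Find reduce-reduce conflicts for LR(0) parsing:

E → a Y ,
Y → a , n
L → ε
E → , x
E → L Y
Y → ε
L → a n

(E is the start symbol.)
No reduce-reduce conflicts

A reduce-reduce conflict occurs when an LR(0) state has two complete items [A → α .] and [B → β .] — both call for a reduction, and with no lookahead the parser cannot choose between them.

Augment with E' → E and build the canonical LR(0) collection (I0 = CLOSURE({[E' → . E]}), then GOTO on every symbol after a dot until no new states appear). It has 13 states:
  I0: { [E → . , x], [E → . L Y], [E → . a Y ,], [E' → . E], [L → . a n], [L → .] }  — shift, reduce
  I1: { [E → , . x] }  — shift
  I2: { [E' → E .] }  — accept
  I3: { [E → L . Y], [Y → . a , n], [Y → .] }  — shift, reduce
  I4: { [E → a . Y ,], [L → a . n], [Y → . a , n], [Y → .] }  — shift, reduce
  I5: { [E → a Y . ,] }  — shift
  I6: { [Y → a . , n] }  — shift
  I7: { [L → a n .] }  — reduce
  I8: { [Y → a , . n] }  — shift
  I9: { [Y → a , n .] }  — reduce
  I10: { [E → a Y , .] }  — reduce
  I11: { [E → L Y .] }  — reduce
  I12: { [E → , x .] }  — reduce

No state contains more than one complete item.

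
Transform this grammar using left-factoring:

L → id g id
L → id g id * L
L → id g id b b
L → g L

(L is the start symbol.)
Left-factoring transforms A → αβ₁ | αβ₂ into A → αA' and A' → β₁ | β₂
(α is the longest common prefix among the alternatives). Repeat until
no nonterminal has two alternatives with a common prefix.

Round 1: L has alternatives sharing prefix 'id g id'. Introduce L': L → id g id L'
  Add: L' → ε
  Add: L' → * L
  Add: L' → b b

No remaining common prefixes — done.

Resulting grammar:
L → id g id L'
L' → ε
L' → * L
L' → b b
L → g L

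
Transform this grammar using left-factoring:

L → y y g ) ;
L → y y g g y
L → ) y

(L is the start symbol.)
L → y y g L'
L' → ) ;
L' → g y
L → ) y

Left-factoring transforms A → αβ₁ | αβ₂ into A → αA' and A' → β₁ | β₂
(α is the longest common prefix among the alternatives). Repeat until
no nonterminal has two alternatives with a common prefix.

Round 1: L has alternatives sharing prefix 'y y g'. Introduce L': L → y y g L'
  Add: L' → ) ;
  Add: L' → g y

No remaining common prefixes — done.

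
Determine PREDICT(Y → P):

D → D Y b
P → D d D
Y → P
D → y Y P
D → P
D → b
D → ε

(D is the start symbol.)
{ 'b', 'd', 'y' }

PREDICT(Y → P) = (FIRST(RHS) \ {ε}) ∪ (FOLLOW(Y) if ε ∈ FIRST(RHS), i.e. RHS ⇒* ε)
FIRST(P) = { 'b', 'd', 'y' }
FIRST(P) = { 'b', 'd', 'y' }
ε ∉ FIRST(P), so FOLLOW(Y) is not added.
PREDICT(Y → P) = { 'b', 'd', 'y' }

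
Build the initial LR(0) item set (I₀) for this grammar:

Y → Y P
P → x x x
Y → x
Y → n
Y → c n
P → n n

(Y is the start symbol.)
First, augment the grammar with Y' → Y
I₀ = CLOSURE({ [Y' → . Y] }):
  [Y' → . Y] has the dot before Y: add [Y → . Y P], [Y → . x], [Y → . n], [Y → . c n]
No further items can be added.

I₀ = { [Y → . Y P], [Y → . c n], [Y → . n], [Y → . x], [Y' → . Y] }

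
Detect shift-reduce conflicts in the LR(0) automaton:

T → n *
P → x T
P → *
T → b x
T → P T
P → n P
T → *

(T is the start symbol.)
A shift-reduce conflict occurs when an LR(0) state has both:
  - a complete (reduce) item [A → α .] (dot at the end), and
  - a shift item [B → β . c γ] (dot before a terminal).

Augment with T' → T and build the canonical LR(0) collection (I0 = CLOSURE({[T' → . T]}), then GOTO on every symbol after a dot until no new states appear). It has 14 states:
  I0: { [P → . *], [P → . n P], [P → . x T], [T → . *], [T → . P T], [T → . b x], [T → . n *], [T' → . T] }  — shift
  I1: { [P → * .], [T → * .] }  — 2 reduces
  I2: { [P → . *], [P → . n P], [P → . x T], [T → . *], [T → . P T], [T → . b x], [T → . n *], [T → P . T] }  — shift
  I3: { [T' → T .] }  — accept
  I4: { [T → b . x] }  — shift
  I5: { [P → . *], [P → . n P], [P → . x T], [P → n . P], [T → n . *] }  — shift
  I6: { [P → . *], [P → . n P], [P → . x T], [P → x . T], [T → . *], [T → . P T], [T → . b x], [T → . n *] }  — shift
  I7: { [P → x T .] }  — reduce
  I8: { [P → * .], [T → n * .] }  — 2 reduces
  I9: { [P → n P .] }  — reduce
  I10: { [P → . *], [P → . n P], [P → . x T], [P → n . P] }  — shift
  I11: { [P → * .] }  — reduce
  I12: { [T → b x .] }  — reduce
  I13: { [T → P T .] }  — reduce

No state contains both a complete item and a shift item.

Answer: No shift-reduce conflicts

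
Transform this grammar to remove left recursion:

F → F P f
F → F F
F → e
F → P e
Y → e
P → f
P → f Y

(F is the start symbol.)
F is directly left-recursive. The standard transformation for
  A → A α₁ | ... | A α_m | β₁ | ... | β_n
is
  A  → β₁ A' | ... | β_n A'
  A' → α₁ A' | ... | α_m A' | ε

F → e becomes F → e F'
F → P e becomes F → P e F'
F → F P f becomes F' → P f F'
F → F F becomes F' → F F'
Add F' → ε

Productions for other non-terminals are unchanged:
  Y → e
  P → f
  P → f Y

Resulting grammar:
F → e F'
F → P e F'
F' → P f F'
F' → F F'
F' → ε
Y → e
P → f
P → f Y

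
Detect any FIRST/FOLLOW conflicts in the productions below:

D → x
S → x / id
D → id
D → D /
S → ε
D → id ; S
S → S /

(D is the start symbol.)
Yes. S → S '/' with FOLLOW(S) on { '/' }

A FIRST/FOLLOW conflict occurs when a non-terminal N has a nullable alternative N → β (β ⇒* ε) and another alternative N → α with FIRST(α) ∩ FOLLOW(N) ≠ ∅: on such a lookahead the parser cannot decide between expanding α and letting N vanish via β.

Nullable non-terminals: S.
FIRST sets used below: FIRST(S) = { '/', 'x', ε }

S: nullable alternative(s) S → ε; FOLLOW(S) = { $, '/' }
  S → x / id: FIRST \ {ε} = { 'x' } — disjoint from FOLLOW(S)
  S → ε: FIRST \ {ε} = { } — this is the only nullable alternative, skip
  S → S /: FIRST \ {ε} = { '/', 'x' } — overlaps FOLLOW(S) on { '/' }: CONFLICT

D has no nullable alternative, so no FIRST/FOLLOW check is needed there.

So the grammar has 1 FIRST/FOLLOW conflict (marked CONFLICT above).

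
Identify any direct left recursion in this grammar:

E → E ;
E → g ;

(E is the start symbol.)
E → E ;: LEFT RECURSIVE (starts with E)
E → g ;: starts with g

The grammar has direct left recursion on: E.

Answer: Yes, E is left-recursive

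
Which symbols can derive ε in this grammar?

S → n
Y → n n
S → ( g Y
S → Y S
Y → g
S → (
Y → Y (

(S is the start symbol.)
There are no ε-productions, so no non-terminal can derive ε.
No non-terminals are nullable.

Answer: None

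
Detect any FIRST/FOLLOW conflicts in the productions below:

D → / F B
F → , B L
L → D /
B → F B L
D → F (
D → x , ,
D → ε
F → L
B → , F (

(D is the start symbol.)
Yes. D → '/' F B with FOLLOW(D) on { '/' }; D → F '(' with FOLLOW(D) on { '/' }

A FIRST/FOLLOW conflict occurs when a non-terminal N has a nullable alternative N → β (β ⇒* ε) and another alternative N → α with FIRST(α) ∩ FOLLOW(N) ≠ ∅: on such a lookahead the parser cannot decide between expanding α and letting N vanish via β.

Nullable non-terminals: D.
FIRST sets used below: FIRST(F) = { ',', '/', 'x' }

D: nullable alternative(s) D → ε; FOLLOW(D) = { $, '/' }
  D → / F B: FIRST \ {ε} = { '/' } — overlaps FOLLOW(D) on { '/' }: CONFLICT
  D → F (: FIRST \ {ε} = { ',', '/', 'x' } — overlaps FOLLOW(D) on { '/' }: CONFLICT
  D → x , ,: FIRST \ {ε} = { 'x' } — disjoint from FOLLOW(D)
  D → ε: FIRST \ {ε} = { } — this is the only nullable alternative, skip

B, F, L have no nullable alternative, so no FIRST/FOLLOW check is needed there.

So the grammar has 2 FIRST/FOLLOW conflicts (marked CONFLICT above).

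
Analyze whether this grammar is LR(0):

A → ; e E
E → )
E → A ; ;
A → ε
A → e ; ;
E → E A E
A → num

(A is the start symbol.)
A grammar is LR(0) if no state in the canonical LR(0) collection has:
  - both a shift item (dot before a terminal) and a complete item (shift-reduce conflict), or
  - two or more complete items (reduce-reduce conflict; the accept item [A' → A .] counts as a complete item here).

Augment with A' → A and build the canonical LR(0) collection (I0 = CLOSURE({[A' → . A]}), then GOTO on every symbol after a dot until no new states appear). It has 15 states:
  I0: { [A → . ; e E], [A → . e ; ;], [A → . num], [A → .], [A' → . A] }  — shift, reduce
  I1: { [A → ; . e E] }  — shift
  I2: { [A' → A .] }  — accept
  I3: { [A → e . ; ;] }  — shift
  I4: { [A → num .] }  — reduce
  I5: { [A → e ; . ;] }  — shift
  I6: { [A → e ; ; .] }  — reduce
  I7: { [A → . ; e E], [A → . e ; ;], [A → . num], [A → .], [A → ; e . E], [E → . )], [E → . A ; ;], [E → . E A E] }  — shift, reduce
  I8: { [E → ) .] }  — reduce
  I9: { [E → A . ; ;] }  — shift
  I10: { [A → . ; e E], [A → . e ; ;], [A → . num], [A → .], [A → ; e E .], [E → E . A E] }  — shift, 2 reduces
  I11: { [A → . ; e E], [A → . e ; ;], [A → . num], [A → .], [E → . )], [E → . A ; ;], [E → . E A E], [E → E A . E] }  — shift, reduce
  I12: { [A → . ; e E], [A → . e ; ;], [A → . num], [A → .], [E → E . A E], [E → E A E .] }  — shift, 2 reduces
  I13: { [E → A ; . ;] }  — shift
  I14: { [E → A ; ; .] }  — reduce

Conflict in state I0:
  Shift-reduce conflict between [A → .] and [A → . ; e E]
So the grammar is NOT LR(0).

Answer: No. Shift-reduce conflict between [A → .] and [A → . ; e E]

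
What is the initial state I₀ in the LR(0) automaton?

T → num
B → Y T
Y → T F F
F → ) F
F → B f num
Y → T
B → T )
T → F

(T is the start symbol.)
{ [B → . T )], [B → . Y T], [F → . ) F], [F → . B f num], [T → . F], [T → . num], [T' → . T], [Y → . T F F], [Y → . T] }

First, augment the grammar with T' → T
I₀ = CLOSURE({ [T' → . T] }):
  [T' → . T] has the dot before T: add [T → . num], [T → . F]
  [T → . F] has the dot before F: add [F → . ) F], [F → . B f num]
  [F → . B f num] has the dot before B: add [B → . Y T], [B → . T )]
  [B → . Y T] has the dot before Y: add [Y → . T F F], [Y → . T]
No further items can be added.

I₀ = { [B → . T )], [B → . Y T], [F → . ) F], [F → . B f num], [T → . F], [T → . num], [T' → . T], [Y → . T F F], [Y → . T] }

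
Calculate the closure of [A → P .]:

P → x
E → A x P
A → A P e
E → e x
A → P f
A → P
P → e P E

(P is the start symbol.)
{ [A → P .] }

To compute CLOSURE, for each item [A → α.Bβ] where B is a non-terminal, add [B → .γ] for all productions B → γ; repeat for the newly added items until nothing changes.

Start with: [A → P .]
The dot is at the end, so nothing is added.

CLOSURE = { [A → P .] }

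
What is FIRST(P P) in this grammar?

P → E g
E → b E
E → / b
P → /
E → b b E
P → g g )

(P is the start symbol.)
FIRST sets of the non-terminals involved (from the grammar, by fixed-point iteration):
  FIRST(P) = { '/', 'b', 'g' }

To compute FIRST(P P), process the symbols left to right:
Symbol P is a non-terminal. Add FIRST(P) \ {ε} = { '/', 'b', 'g' }
P is not nullable (ε ∉ FIRST(P)), so stop here.
FIRST(P P) = { '/', 'b', 'g' }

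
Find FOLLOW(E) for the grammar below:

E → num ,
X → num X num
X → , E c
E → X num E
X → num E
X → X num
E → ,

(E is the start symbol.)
{ $, 'c', 'num' }

To compute FOLLOW(E), find every occurrence of E on a right-hand side N → α E β: add FIRST(β) \ {ε}, and if β is empty or nullable also add FOLLOW(N). Iterate to a fixed point.

E is the start symbol, so $ ∈ FOLLOW(E).
In X → , E c: E is followed by c, add FIRST(c) \ {ε} = { 'c' }
In E → X num E: E is at the end; this adds FOLLOW(E) to itself — nothing new
In X → num E: E is at the end, add FOLLOW(X)

The FOLLOW sets referred to above (computed the same way, to a fixed point):
  FOLLOW(X) = { 'num' }

Taking the union: FOLLOW(E) = { $, 'c', 'num' }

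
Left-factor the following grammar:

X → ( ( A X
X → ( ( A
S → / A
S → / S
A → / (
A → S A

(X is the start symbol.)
X → ( ( A X'
X' → X
X' → ε
S → / S'
S' → A
S' → S
A → / (
A → S A

Left-factoring transforms A → αβ₁ | αβ₂ into A → αA' and A' → β₁ | β₂
(α is the longest common prefix among the alternatives). Repeat until
no nonterminal has two alternatives with a common prefix.

Round 1: X has alternatives sharing prefix '( ( A'. Introduce X': X → ( ( A X'
  Add: X' → X
  Add: X' → ε

Round 2: S has alternatives sharing prefix '/'. Introduce S': S → / S'
  Add: S' → A
  Add: S' → S

No remaining common prefixes — done.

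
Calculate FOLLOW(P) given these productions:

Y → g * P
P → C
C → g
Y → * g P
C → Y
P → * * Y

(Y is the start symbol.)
To compute FOLLOW(P), find every occurrence of P on a right-hand side N → α P β: add FIRST(β) \ {ε}, and if β is empty or nullable also add FOLLOW(N). Iterate to a fixed point.

In Y → g * P: P is at the end, add FOLLOW(Y)
In Y → * g P: P is at the end, add FOLLOW(Y)

The FOLLOW sets referred to above (computed the same way, to a fixed point):
  FOLLOW(Y) = { $ }

Taking the union: FOLLOW(P) = { $ }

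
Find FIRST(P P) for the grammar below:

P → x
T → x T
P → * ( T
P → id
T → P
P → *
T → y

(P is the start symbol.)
{ '*', 'id', 'x' }

FIRST sets of the non-terminals involved (from the grammar, by fixed-point iteration):
  FIRST(P) = { '*', 'id', 'x' }

To compute FIRST(P P), process the symbols left to right:
Symbol P is a non-terminal. Add FIRST(P) \ {ε} = { '*', 'id', 'x' }
P is not nullable (ε ∉ FIRST(P)), so stop here.
FIRST(P P) = { '*', 'id', 'x' }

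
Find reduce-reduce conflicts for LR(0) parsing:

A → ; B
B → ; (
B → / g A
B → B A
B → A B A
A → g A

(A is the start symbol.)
A reduce-reduce conflict occurs when an LR(0) state has two complete items [A → α .] and [B → β .] — both call for a reduction, and with no lookahead the parser cannot choose between them.

Augment with A' → A and build the canonical LR(0) collection (I0 = CLOSURE({[A' → . A]}), then GOTO on every symbol after a dot until no new states appear). It has 15 states:
  I0: { [A → . ; B], [A → . g A], [A' → . A] }  — shift
  I1: { [A → . ; B], [A → . g A], [A → ; . B], [B → . / g A], [B → . ; (], [B → . A B A], [B → . B A] }  — shift
  I2: { [A' → A .] }  — accept
  I3: { [A → . ; B], [A → . g A], [A → g . A] }  — shift
  I4: { [A → g A .] }  — reduce
  I5: { [B → / . g A] }  — shift
  I6: { [A → . ; B], [A → . g A], [A → ; . B], [B → . / g A], [B → . ; (], [B → . A B A], [B → . B A], [B → ; . (] }  — shift
  I7: { [A → . ; B], [A → . g A], [B → . / g A], [B → . ; (], [B → . A B A], [B → . B A], [B → A . B A] }  — shift
  I8: { [A → . ; B], [A → . g A], [A → ; B .], [B → B . A] }  — shift, reduce
  I9: { [B → B A .] }  — reduce
  I10: { [A → . ; B], [A → . g A], [B → A B . A], [B → B . A] }  — shift
  I11: { [B → A B A .], [B → B A .] }  — 2 reduces
  I12: { [B → ; ( .] }  — reduce
  I13: { [A → . ; B], [A → . g A], [B → / g . A] }  — shift
  I14: { [B → / g A .] }  — reduce

I11 contains complete items [B → A B A .], [B → B A .] — reduce-reduce conflict.

Answer: Yes — I11: [B → A B A .] vs [B → B A .]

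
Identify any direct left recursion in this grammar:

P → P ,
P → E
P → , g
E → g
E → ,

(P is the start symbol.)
P → P ,: LEFT RECURSIVE (starts with P)
P → E: starts with E
P → , g: starts with ','
E → g: starts with g
E → ,: starts with ','

The grammar has direct left recursion on: P.

Answer: Yes, P is left-recursive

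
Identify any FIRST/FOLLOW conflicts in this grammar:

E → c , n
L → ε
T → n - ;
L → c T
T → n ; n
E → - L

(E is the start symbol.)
Nullable non-terminals: L.

L: nullable alternative(s) L → ε; FOLLOW(L) = { $ }
  L → ε: FIRST \ {ε} = { } — this is the only nullable alternative, skip
  L → c T: FIRST \ {ε} = { 'c' } — disjoint from FOLLOW(L)

E, T have no nullable alternative, so no FIRST/FOLLOW check is needed there.

No FIRST/FOLLOW conflicts found.

Answer: No FIRST/FOLLOW conflicts.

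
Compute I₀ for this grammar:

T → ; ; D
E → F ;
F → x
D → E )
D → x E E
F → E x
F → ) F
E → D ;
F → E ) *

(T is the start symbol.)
First, augment the grammar with T' → T
I₀ = CLOSURE({ [T' → . T] }):
  [T' → . T] has the dot before T: add [T → . ; ; D]
No further items can be added.

I₀ = { [T → . ; ; D], [T' → . T] }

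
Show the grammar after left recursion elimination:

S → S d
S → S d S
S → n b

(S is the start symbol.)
S is directly left-recursive. The standard transformation for
  A → A α₁ | ... | A α_m | β₁ | ... | β_n
is
  A  → β₁ A' | ... | β_n A'
  A' → α₁ A' | ... | α_m A' | ε

S → n b becomes S → n b S'
S → S d becomes S' → d S'
S → S d S becomes S' → d S S'
Add S' → ε

Resulting grammar:
S → n b S'
S' → d S'
S' → d S S'
S' → ε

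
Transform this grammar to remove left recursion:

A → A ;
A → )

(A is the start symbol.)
A → ) A'
A' → ; A'
A' → ε

A is directly left-recursive. The standard transformation for
  A → A α₁ | ... | A α_m | β₁ | ... | β_n
is
  A  → β₁ A' | ... | β_n A'
  A' → α₁ A' | ... | α_m A' | ε

A → ) becomes A → ) A'
A → A ; becomes A' → ; A'
Add A' → ε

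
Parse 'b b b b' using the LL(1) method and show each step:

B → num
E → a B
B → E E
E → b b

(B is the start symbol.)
LL(1) parsing maintains a stack (initially the start symbol over $) and the input. At each step: if the stack top is a terminal, match it against the current input token; if it is a non-terminal N, replace it with the RHS of M[N, lookahead] (the unique production whose predict set contains the lookahead).

Stack is shown with the top on the left.

Stack    Input      Action
--------------------------
B $      b b b b $  output B → E E
E E $    b b b b $  output E → b b
b b E $  b b b b $  match 'b'
b E $    b b b $    match 'b'
E $      b b $      output E → b b
b b $    b b $      match 'b'
b $      b $        match 'b'
$        $          accept

The string is accepted.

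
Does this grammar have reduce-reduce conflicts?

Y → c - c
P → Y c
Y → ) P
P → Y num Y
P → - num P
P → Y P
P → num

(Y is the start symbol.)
Augment with Y' → Y and build the canonical LR(0) collection (I0 = CLOSURE({[Y' → . Y]}), then GOTO on every symbol after a dot until no new states appear). It has 16 states:
  I0: { [Y → . ) P], [Y → . c - c], [Y' → . Y] }  — shift
  I1: { [P → . - num P], [P → . Y P], [P → . Y c], [P → . Y num Y], [P → . num], [Y → ) . P], [Y → . ) P], [Y → . c - c] }  — shift
  I2: { [Y' → Y .] }  — accept
  I3: { [Y → c . - c] }  — shift
  I4: { [Y → c - . c] }  — shift
  I5: { [Y → c - c .] }  — reduce
  I6: { [P → - . num P] }  — shift
  I7: { [Y → ) P .] }  — reduce
  I8: { [P → . - num P], [P → . Y P], [P → . Y c], [P → . Y num Y], [P → . num], [P → Y . P], [P → Y . c], [P → Y . num Y], [Y → . ) P], [Y → . c - c] }  — shift
  I9: { [P → num .] }  — reduce
  I10: { [P → Y P .] }  — reduce
  I11: { [P → Y c .], [Y → c . - c] }  — shift, reduce
  I12: { [P → Y num . Y], [P → num .], [Y → . ) P], [Y → . c - c] }  — shift, reduce
  I13: { [P → Y num Y .] }  — reduce
  I14: { [P → - num . P], [P → . - num P], [P → . Y P], [P → . Y c], [P → . Y num Y], [P → . num], [Y → . ) P], [Y → . c - c] }  — shift
  I15: { [P → - num P .] }  — reduce

No state contains more than one complete item.

Answer: No reduce-reduce conflicts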